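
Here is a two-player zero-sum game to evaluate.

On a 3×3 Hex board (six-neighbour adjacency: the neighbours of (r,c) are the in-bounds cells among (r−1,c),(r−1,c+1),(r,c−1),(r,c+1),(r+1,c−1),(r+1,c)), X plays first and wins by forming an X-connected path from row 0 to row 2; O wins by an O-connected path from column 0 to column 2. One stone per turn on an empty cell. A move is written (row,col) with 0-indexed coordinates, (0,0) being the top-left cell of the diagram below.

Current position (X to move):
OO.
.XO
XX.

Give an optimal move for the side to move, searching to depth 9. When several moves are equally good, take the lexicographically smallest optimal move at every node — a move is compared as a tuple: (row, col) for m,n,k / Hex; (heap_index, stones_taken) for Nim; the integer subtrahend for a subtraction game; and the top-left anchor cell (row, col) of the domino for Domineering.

X's best at [OO./.XO/XX.]: (0,2)

[OO./.XO/XX.] X move#1: (0,2):+1/OOX/.XO/XX.*, (1,0):-1/OO./XXO/XX., (2,2):-1/OO./.XO/XXX
[OOX/.XO/XX.] end (terminal -1, O#2); searched OO./.XO/XX. to 9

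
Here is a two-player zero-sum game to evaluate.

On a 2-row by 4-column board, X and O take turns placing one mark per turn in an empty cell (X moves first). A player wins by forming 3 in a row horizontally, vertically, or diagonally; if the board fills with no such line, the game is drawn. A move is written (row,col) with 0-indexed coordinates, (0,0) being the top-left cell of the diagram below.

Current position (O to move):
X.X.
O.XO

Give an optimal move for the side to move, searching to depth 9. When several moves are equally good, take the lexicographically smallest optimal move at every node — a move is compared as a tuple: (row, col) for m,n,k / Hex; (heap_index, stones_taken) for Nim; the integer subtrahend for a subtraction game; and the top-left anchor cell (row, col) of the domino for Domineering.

[X.X./O.XO] O move#1: (0,1):+0/XOX./O.XO*, (0,3):-1/X.XO/O.XO, (1,1):-1/X.X./OOXO
[XOX./O.XO] X move#2: (0,3):+0/XOXX/O.XO*, (1,1):+0/XOX./OXXO
[XOXX/O.XO] O move#3: (1,1):+0/XOXX/OOXO*
[XOXX/OOXO] end (terminal +0, X#4); searched X.X./O.XO to 9

O's best at [X.X./O.XO]: (0,1)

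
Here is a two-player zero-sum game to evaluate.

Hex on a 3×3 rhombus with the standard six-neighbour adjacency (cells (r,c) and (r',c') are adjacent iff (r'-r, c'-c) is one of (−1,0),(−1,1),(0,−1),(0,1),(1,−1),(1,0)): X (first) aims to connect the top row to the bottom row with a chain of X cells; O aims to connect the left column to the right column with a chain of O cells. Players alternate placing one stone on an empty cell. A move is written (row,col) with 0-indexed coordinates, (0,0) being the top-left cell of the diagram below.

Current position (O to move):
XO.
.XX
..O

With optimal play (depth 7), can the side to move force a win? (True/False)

[XO./.XX/..O] O move#1: (0,2):-1/XOO/.XX/..O*, (1,0):-1/XO./OXX/..O, (2,0):-1/XO./.XX/O.O, (2,1):-1/XO./.XX/.OO
[XOO/.XX/..O] X move#2: (1,0):+1/XOO/XXX/..O*, (2,0):-1/XOO/.XX/X.O, (2,1):-1/XOO/.XX/.XO
[XOO/XXX/..O] O move#3: (2,0):-1/XOO/XXX/O.O*, (2,1):-1/XOO/XXX/.OO
[XOO/XXX/O.O] X move#4: (2,1):+1/XOO/XXX/OXO*
[XOO/XXX/OXO] end (terminal -1, O#5); searched XO./.XX/..O to 7

O winning at [XO./.XX/..O]: False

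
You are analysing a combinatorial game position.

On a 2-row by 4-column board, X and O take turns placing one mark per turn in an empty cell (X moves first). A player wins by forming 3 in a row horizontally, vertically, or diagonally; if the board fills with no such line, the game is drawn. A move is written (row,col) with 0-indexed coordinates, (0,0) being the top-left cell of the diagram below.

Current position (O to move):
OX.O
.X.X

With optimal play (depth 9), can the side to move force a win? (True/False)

ply 1, O at OX.O/.X.X | (0,2)=-1→OXOO/.X.X; (1,0)=-1→OX.O/OX.X; (1,2)=+0→OX.O/.XOX*
ply 2, X at OX.O/.XOX | (0,2)=+0→OXXO/.XOX*; (1,0)=+0→OX.O/XXOX
ply 3, O at OXXO/.XOX | (1,0)=+0→OXXO/OXOX*
ply 4: OXXO/OXOX is terminal +0 (X); from OX.O/.X.X depth 9

O winning at [OX.O/.X.X]: False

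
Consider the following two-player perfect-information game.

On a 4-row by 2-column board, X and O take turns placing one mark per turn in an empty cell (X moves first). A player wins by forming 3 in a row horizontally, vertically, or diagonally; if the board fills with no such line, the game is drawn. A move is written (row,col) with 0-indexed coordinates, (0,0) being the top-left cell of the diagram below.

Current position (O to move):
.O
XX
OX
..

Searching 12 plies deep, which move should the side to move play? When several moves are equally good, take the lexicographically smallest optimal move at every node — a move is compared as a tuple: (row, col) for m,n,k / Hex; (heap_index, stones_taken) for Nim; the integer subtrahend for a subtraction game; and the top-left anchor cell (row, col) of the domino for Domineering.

O's best at [.O/XX/OX/..]: (3,1)

p1 O@[.O/XX/OX/..]: (0,0)[OO/XX/OX/..]-1 (3,0)[.O/XX/OX/O.]-1 (3,1)[.O/XX/OX/.O]+0*
p2 X@[.O/XX/OX/.O]: (0,0)[XO/XX/OX/.O]+0* (3,0)[.O/XX/OX/XO]+0
p3 O@[XO/XX/OX/.O]: (3,0)[XO/XX/OX/OO]+0*
p4 X@[XO/XX/OX/OO] terminal +0; root [.O/XX/OX/..] d12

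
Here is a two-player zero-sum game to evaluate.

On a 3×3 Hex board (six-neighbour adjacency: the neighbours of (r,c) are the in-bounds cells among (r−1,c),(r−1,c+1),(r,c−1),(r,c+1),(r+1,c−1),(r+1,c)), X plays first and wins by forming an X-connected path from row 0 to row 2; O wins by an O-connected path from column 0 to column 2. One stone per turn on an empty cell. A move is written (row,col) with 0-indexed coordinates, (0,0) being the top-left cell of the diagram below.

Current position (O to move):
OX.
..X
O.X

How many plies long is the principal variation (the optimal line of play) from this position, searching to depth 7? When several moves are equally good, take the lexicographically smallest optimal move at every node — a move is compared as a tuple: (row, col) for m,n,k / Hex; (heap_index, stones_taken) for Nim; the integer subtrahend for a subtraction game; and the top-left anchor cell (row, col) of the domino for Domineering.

[OX./..X/O.X] O move#1: (0,2):-1/OXO/..X/O.X*, (1,0):-1/OX./O.X/O.X, (1,1):-1/OX./.OX/O.X, (2,1):-1/OX./..X/OOX
[OXO/..X/O.X] X move#2: (1,0):-1/OXO/X.X/O.X, (1,1):+1/OXO/.XX/O.X*, (2,1):-1/OXO/..X/OXX
[OXO/.XX/O.X] end (terminal -1, O#3); searched OX./..X/O.X to 7

PV length from [OX./..X/O.X]: 2 plies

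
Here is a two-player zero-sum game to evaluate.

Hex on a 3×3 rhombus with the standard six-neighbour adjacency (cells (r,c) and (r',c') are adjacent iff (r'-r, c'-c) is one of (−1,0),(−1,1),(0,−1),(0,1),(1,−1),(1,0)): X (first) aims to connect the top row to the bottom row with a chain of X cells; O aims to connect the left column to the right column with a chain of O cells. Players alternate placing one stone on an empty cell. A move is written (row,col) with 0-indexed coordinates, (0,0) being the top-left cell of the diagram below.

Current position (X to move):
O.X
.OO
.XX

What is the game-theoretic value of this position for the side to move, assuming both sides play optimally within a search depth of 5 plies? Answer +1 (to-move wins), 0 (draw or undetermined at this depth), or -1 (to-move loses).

value(O.X/.OO/.XX, X) = -1

ply 1, X at O.X/.OO/.XX | (0,1)=-1→OXX/.OO/.XX*; (1,0)=-1→O.X/XOO/.XX; (2,0)=-1→O.X/.OO/XXX
ply 2, O at OXX/.OO/.XX | (1,0)=+1→OXX/OOO/.XX*; (2,0)=+1→OXX/.OO/OXX
ply 3: OXX/OOO/.XX is terminal -1 (X); from O.X/.OO/.XX depth 5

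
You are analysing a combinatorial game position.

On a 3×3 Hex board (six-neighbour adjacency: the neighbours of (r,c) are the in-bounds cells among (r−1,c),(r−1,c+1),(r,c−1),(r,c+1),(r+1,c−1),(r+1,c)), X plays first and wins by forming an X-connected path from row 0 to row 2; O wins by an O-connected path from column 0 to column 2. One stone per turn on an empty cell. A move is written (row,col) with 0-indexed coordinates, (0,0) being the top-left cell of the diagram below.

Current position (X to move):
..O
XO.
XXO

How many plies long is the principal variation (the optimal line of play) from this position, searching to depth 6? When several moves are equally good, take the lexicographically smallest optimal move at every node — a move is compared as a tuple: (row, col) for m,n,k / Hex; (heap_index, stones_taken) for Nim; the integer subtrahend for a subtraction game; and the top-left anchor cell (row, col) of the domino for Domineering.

[..O/XO./XXO] X move#1: (0,0):+1/X.O/XO./XXO*, (0,1):+1/.XO/XO./XXO, (1,2):+1/..O/XOX/XXO
[X.O/XO./XXO] end (terminal -1, O#2); searched ..O/XO./XXO to 6

PV length from [..O/XO./XXO]: 1 ply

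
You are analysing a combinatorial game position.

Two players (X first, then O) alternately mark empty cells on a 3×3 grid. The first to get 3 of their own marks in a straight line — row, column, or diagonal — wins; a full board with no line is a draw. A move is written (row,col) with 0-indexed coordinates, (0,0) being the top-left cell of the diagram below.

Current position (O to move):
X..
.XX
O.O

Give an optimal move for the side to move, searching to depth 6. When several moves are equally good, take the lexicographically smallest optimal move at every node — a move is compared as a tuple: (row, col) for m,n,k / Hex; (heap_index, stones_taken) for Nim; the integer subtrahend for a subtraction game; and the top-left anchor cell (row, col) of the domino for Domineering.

O's best at [X../.XX/O.O]: (2,1)

[X../.XX/O.O] O move#1: (0,1):-1/XO./.XX/O.O, (0,2):-1/X.O/.XX/O.O, (1,0):+0/X../OXX/O.O, (2,1):+1/X../.XX/OOO*
[X../.XX/OOO] end (terminal -1, X#2); searched X../.XX/O.O to 6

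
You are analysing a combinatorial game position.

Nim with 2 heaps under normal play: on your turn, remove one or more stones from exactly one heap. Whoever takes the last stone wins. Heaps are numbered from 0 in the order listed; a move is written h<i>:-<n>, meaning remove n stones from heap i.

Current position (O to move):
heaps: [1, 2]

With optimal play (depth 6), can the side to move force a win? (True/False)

O winning at [(1,2)]: True

p1 O@[(1,2)]: h0:-1[(0,2)]-1 h1:-1[(1,1)]+1* h1:-2[(1,0)]-1
p2 X@[(1,1)]: h0:-1[(0,1)]-1* h1:-1[(1,0)]-1
p3 O@[(0,1)]: h1:-1[(0,0)]+1*
p4 X@[(0,0)] terminal -1; root [(1,2)] d6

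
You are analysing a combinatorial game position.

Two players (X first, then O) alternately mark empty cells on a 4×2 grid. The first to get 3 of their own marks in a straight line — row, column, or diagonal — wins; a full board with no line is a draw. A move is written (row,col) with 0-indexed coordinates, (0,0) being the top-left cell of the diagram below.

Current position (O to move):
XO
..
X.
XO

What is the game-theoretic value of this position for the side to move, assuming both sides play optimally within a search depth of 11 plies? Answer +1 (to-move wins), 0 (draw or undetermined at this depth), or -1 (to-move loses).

ply 1, O at XO/../X./XO | (1,0)=+0→XO/O./X./XO*; (1,1)=-1→XO/.O/X./XO; (2,1)=-1→XO/../XO/XO
ply 2, X at XO/O./X./XO | (1,1)=+0→XO/OX/X./XO*; (2,1)=+0→XO/O./XX/XO
ply 3, O at XO/OX/X./XO | (2,1)=+0→XO/OX/XO/XO*
ply 4: XO/OX/XO/XO is terminal +0 (X); from XO/../X./XO depth 11

value(XO/../X./XO, O) = 0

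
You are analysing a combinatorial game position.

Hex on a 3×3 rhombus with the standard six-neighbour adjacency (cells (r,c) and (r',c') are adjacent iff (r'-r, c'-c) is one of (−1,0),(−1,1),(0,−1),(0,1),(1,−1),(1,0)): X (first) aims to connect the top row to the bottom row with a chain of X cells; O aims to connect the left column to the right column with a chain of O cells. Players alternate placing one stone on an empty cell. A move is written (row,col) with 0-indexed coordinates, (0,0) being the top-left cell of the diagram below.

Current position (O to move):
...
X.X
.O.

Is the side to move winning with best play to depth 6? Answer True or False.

[.../X.X/.O.] O move#1: (0,0):-1/O../X.X/.O.*, (0,1):-1/.O./X.X/.O., (0,2):-1/..O/X.X/.O., (1,1):-1/.../XOX/.O., (2,0):-1/.../X.X/OO., (2,2):-1/.../X.X/.OO
[O../X.X/.O.] X move#2: (0,1):+1/OX./X.X/.O.*, (0,2):+1/O.X/X.X/.O., (1,1):+1/O../XXX/.O., (2,0):+1/O../X.X/XO., (2,2):+1/O../X.X/.OX
[OX./X.X/.O.] O move#3: (0,2):-1/OXO/X.X/.O.*, (1,1):-1/OX./XOX/.O., (2,0):-1/OX./X.X/OO., (2,2):-1/OX./X.X/.OO
[OXO/X.X/.O.] X move#4: (1,1):+1/OXO/XXX/.O.*, (2,0):+1/OXO/X.X/XO., (2,2):+1/OXO/X.X/.OX
[OXO/XXX/.O.] O move#5: (2,0):-1/OXO/XXX/OO.*, (2,2):-1/OXO/XXX/.OO
[OXO/XXX/OO.] X move#6: (2,2):+1/OXO/XXX/OOX*
[OXO/XXX/OOX] end (terminal -1, O#7); searched .../X.X/.O. to 6

O winning at [.../X.X/.O.]: False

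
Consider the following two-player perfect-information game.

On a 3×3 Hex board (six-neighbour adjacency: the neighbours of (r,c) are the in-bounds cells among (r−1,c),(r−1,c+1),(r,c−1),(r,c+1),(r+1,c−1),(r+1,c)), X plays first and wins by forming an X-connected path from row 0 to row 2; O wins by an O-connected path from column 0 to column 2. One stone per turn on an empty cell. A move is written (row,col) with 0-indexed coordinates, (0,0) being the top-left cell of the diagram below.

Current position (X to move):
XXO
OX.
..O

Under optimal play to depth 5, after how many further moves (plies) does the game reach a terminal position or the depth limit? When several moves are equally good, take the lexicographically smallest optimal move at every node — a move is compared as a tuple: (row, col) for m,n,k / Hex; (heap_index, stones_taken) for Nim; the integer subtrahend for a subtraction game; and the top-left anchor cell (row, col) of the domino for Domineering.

p1 X@[XXO/OX./..O]: (1,2)[XXO/OXX/..O]+1* (2,0)[XXO/OX./X.O]+1 (2,1)[XXO/OX./.XO]+1
p2 O@[XXO/OXX/..O]: (2,0)[XXO/OXX/O.O]-1* (2,1)[XXO/OXX/.OO]-1
p3 X@[XXO/OXX/O.O]: (2,1)[XXO/OXX/OXO]+1*
p4 O@[XXO/OXX/OXO] terminal -1; root [XXO/OX./..O] d5

PV length from [XXO/OX./..O]: 3 plies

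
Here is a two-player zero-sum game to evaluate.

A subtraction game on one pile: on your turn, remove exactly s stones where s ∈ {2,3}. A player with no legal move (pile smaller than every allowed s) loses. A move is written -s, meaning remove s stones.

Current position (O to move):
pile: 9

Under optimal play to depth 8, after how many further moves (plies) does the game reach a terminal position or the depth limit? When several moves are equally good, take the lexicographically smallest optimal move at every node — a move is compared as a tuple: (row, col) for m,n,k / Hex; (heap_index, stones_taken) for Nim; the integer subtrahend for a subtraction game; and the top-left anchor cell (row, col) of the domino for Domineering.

PV length from [9]: 3 plies

p1 O@[9]: -2[7]-1 -3[6]+1*
p2 X@[6]: -2[4]-1* -3[3]-1
p3 O@[4]: -2[2]-1 -3[1]+1*
p4 X@[1] terminal -1; root [9] d8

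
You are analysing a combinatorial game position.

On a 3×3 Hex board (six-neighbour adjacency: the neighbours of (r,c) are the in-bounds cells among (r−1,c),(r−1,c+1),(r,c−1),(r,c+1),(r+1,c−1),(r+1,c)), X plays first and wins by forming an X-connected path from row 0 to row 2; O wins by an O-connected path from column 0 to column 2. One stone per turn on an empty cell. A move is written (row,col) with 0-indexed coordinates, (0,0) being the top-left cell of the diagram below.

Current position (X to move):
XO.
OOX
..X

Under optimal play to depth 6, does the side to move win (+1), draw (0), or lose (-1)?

p1 X@[XO./OOX/..X]: (0,2)[XOX/OOX/..X]+1* (2,0)[XO./OOX/X.X]-1 (2,1)[XO./OOX/.XX]-1
p2 O@[XOX/OOX/..X] terminal -1; root [XO./OOX/..X] d6

value(XO./OOX/..X, X) = +1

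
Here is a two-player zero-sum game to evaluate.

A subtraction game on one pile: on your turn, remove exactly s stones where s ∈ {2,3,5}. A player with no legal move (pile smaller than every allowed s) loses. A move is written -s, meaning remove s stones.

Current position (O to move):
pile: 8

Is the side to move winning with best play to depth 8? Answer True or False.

O winning at [8]: False

ply 1, O at 8 | -2=-1→6*; -3=-1→5; -5=-1→3
ply 2, X at 6 | -2=-1→4; -3=-1→3; -5=+1→1*
ply 3: 1 is terminal -1 (O); from 8 depth 8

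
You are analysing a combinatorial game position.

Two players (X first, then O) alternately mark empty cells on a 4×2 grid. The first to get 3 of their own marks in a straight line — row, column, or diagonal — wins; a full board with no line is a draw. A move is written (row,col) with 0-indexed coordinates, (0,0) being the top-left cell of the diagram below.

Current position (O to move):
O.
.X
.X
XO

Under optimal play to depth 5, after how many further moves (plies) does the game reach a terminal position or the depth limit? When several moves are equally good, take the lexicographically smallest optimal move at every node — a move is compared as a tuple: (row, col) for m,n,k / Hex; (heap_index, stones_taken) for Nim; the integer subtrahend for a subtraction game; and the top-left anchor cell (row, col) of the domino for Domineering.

PV length from [O./.X/.X/XO]: 3 plies

ply 1, O at O./.X/.X/XO | (0,1)=+0→OO/.X/.X/XO*; (1,0)=-1→O./OX/.X/XO; (2,0)=-1→O./.X/OX/XO
ply 2, X at OO/.X/.X/XO | (1,0)=+0→OO/XX/.X/XO*; (2,0)=+0→OO/.X/XX/XO
ply 3, O at OO/XX/.X/XO | (2,0)=+0→OO/XX/OX/XO*
ply 4: OO/XX/OX/XO is terminal +0 (X); from O./.X/.X/XO depth 5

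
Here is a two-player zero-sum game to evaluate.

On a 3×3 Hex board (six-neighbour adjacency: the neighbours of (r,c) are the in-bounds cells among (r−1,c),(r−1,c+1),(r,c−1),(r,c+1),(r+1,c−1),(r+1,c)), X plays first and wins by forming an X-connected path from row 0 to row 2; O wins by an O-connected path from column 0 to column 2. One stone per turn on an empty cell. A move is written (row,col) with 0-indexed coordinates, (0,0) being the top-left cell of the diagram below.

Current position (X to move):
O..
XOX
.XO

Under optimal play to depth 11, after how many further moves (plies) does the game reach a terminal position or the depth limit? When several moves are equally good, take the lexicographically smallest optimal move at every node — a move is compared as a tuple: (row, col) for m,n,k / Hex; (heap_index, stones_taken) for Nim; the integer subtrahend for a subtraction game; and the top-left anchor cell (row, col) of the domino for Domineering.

p1 X@[O../XOX/.XO]: (0,1)[OX./XOX/.XO]+1* (0,2)[O.X/XOX/.XO]+1 (2,0)[O../XOX/XXO]+1
p2 O@[OX./XOX/.XO]: (0,2)[OXO/XOX/.XO]-1* (2,0)[OX./XOX/OXO]-1
p3 X@[OXO/XOX/.XO]: (2,0)[OXO/XOX/XXO]+1*
p4 O@[OXO/XOX/XXO] terminal -1; root [O../XOX/.XO] d11

PV length from [O../XOX/.XO]: 3 plies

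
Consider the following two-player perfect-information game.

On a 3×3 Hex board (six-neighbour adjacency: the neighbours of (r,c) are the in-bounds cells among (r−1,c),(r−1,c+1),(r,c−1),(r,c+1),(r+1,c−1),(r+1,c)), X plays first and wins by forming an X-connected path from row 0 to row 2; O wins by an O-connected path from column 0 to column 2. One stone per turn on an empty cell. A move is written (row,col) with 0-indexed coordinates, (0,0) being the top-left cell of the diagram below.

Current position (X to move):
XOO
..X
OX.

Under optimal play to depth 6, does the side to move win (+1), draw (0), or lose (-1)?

value(XOO/..X/OX., X) = -1

p1 X@[XOO/..X/OX.]: (1,0)[XOO/X.X/OX.]-1* (1,1)[XOO/.XX/OX.]-1 (2,2)[XOO/..X/OXX]-1
p2 O@[XOO/X.X/OX.]: (1,1)[XOO/XOX/OX.]+1* (2,2)[XOO/X.X/OXO]-1
p3 X@[XOO/XOX/OX.] terminal -1; root [XOO/..X/OX.] d6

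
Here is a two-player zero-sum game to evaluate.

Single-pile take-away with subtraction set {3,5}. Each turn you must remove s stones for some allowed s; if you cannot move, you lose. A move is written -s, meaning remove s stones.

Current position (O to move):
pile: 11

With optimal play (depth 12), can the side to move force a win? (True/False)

[11] O move#1: -3:+1/8*, -5:-1/6
[8] X move#2: -3:-1/5*, -5:-1/3
[5] O move#3: -3:+1/2*, -5:+1/0
[2] end (terminal -1, X#4); searched 11 to 12

O winning at [11]: True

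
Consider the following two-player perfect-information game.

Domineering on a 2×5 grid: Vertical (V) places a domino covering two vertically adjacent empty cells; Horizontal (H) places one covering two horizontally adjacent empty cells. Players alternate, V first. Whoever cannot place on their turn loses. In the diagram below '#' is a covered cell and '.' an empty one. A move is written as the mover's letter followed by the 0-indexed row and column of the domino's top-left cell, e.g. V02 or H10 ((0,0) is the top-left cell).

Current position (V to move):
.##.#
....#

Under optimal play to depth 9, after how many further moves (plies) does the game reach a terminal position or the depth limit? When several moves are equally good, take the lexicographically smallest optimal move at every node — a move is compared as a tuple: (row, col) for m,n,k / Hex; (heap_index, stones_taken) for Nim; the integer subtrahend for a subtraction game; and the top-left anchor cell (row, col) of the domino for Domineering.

ply 1, V at .##.#/....# | V00=-1→###.#/#...#*; V03=-1→.####/...##
ply 2, H at ###.#/#...# | H11=-1→###.#/###.#; H12=+1→###.#/#.###*
ply 3: ###.#/#.### is terminal -1 (V); from .##.#/....# depth 9

PV length from [.##.#/....#]: 2 plies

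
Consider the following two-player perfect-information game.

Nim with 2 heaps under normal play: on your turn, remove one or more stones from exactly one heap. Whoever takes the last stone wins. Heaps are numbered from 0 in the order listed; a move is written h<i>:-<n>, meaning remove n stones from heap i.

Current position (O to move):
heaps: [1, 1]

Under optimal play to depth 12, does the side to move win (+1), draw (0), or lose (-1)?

ply 1, O at (1,1) | h0:-1=-1→(0,1)*; h1:-1=-1→(1,0)
ply 2, X at (0,1) | h1:-1=+1→(0,0)*
ply 3: (0,0) is terminal -1 (O); from (1,1) depth 12

value((1,1), O) = -1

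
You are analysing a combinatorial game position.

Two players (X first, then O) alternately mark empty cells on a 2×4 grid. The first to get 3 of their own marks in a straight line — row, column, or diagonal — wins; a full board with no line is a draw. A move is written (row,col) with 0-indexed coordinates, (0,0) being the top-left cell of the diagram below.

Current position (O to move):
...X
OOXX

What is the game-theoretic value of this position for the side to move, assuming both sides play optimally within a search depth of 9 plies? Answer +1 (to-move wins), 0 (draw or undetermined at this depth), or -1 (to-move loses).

value(...X/OOXX, O) = 0

ply 1, O at ...X/OOXX | (0,0)=+0→O..X/OOXX*; (0,1)=+0→.O.X/OOXX; (0,2)=+0→..OX/OOXX
ply 2, X at O..X/OOXX | (0,1)=+0→OX.X/OOXX*; (0,2)=+0→O.XX/OOXX
ply 3, O at OX.X/OOXX | (0,2)=+0→OXOX/OOXX*
ply 4: OXOX/OOXX is terminal +0 (X); from ...X/OOXX depth 9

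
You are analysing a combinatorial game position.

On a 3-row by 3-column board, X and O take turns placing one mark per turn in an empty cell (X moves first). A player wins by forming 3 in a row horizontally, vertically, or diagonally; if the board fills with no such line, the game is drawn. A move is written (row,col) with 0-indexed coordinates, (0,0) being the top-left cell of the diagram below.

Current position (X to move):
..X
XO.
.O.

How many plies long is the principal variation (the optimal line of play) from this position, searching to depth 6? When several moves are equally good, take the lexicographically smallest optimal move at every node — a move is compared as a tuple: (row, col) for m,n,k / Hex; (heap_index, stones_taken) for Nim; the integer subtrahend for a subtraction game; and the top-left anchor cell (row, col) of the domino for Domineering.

ply 1, X at ..X/XO./.O. | (0,0)=-1→X.X/XO./.O.; (0,1)=+0→.XX/XO./.O.*; (1,2)=-1→..X/XOX/.O.; (2,0)=-1→..X/XO./XO.; (2,2)=-1→..X/XO./.OX
ply 2, O at .XX/XO./.O. | (0,0)=+0→OXX/XO./.O.*; (1,2)=-1→.XX/XOO/.O.; (2,0)=-1→.XX/XO./OO.; (2,2)=-1→.XX/XO./.OO
ply 3, X at OXX/XO./.O. | (1,2)=-1→OXX/XOX/.O.; (2,0)=-1→OXX/XO./XO.; (2,2)=+0→OXX/XO./.OX*
ply 4, O at OXX/XO./.OX | (1,2)=+0→OXX/XOO/.OX*; (2,0)=-1→OXX/XO./OOX
ply 5, X at OXX/XOO/.OX | (2,0)=+0→OXX/XOO/XOX*
ply 6: OXX/XOO/XOX is terminal +0 (O); from ..X/XO./.O. depth 6

PV length from [..X/XO./.O.]: 5 plies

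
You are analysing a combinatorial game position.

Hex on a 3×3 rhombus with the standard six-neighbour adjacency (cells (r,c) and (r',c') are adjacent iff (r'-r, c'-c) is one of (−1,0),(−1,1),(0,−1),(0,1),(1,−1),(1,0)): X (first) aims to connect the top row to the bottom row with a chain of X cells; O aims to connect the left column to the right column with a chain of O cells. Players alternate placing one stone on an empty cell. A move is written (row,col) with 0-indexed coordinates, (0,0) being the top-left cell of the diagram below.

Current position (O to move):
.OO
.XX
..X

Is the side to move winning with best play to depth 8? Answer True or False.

O winning at [.OO/.XX/..X]: True

[.OO/.XX/..X] O move#1: (0,0):+1/OOO/.XX/..X*, (1,0):+1/.OO/OXX/..X, (2,0):+1/.OO/.XX/O.X, (2,1):+1/.OO/.XX/.OX
[OOO/.XX/..X] end (terminal -1, X#2); searched .OO/.XX/..X to 8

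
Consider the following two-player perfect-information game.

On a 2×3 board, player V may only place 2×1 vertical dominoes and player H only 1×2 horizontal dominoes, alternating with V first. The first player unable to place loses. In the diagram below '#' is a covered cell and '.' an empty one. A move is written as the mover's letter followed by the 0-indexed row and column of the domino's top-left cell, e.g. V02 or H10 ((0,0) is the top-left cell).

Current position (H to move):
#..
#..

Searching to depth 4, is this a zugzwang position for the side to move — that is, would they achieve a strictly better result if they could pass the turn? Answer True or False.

zugzwang(#../#.., H) = False

[#../#..] H move#1: H01:+1/###/#..*, H11:+1/#../###
[###/#..] end (terminal -1, V#2); searched #../#.. to 4
pass branch (V moves first from the same position):
  | [#../#..] V move#1: V01:+1/##./##.*, V02:+1/#.#/#.#
  | [##./##.] end (terminal -1, H#2); searched #../#.. to 4
H moving scores +1; H passing scores -1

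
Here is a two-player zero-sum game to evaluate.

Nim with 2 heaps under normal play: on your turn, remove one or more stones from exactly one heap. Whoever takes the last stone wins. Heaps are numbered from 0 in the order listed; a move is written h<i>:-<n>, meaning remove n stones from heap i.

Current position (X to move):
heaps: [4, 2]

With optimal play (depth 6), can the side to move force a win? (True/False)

ply 1, X at (4,2) | h0:-1=-1→(3,2); h0:-2=+1→(2,2)*; h0:-3=-1→(1,2); h0:-4=-1→(0,2); h1:-1=-1→(4,1); h1:-2=-1→(4,0)
ply 2, O at (2,2) | h0:-1=-1→(1,2)*; h0:-2=-1→(0,2); h1:-1=-1→(2,1); h1:-2=-1→(2,0)
ply 3, X at (1,2) | h0:-1=-1→(0,2); h1:-1=+1→(1,1)*; h1:-2=-1→(1,0)
ply 4, O at (1,1) | h0:-1=-1→(0,1)*; h1:-1=-1→(1,0)
ply 5, X at (0,1) | h1:-1=+1→(0,0)*
ply 6: (0,0) is terminal -1 (O); from (4,2) depth 6

X winning at [(4,2)]: True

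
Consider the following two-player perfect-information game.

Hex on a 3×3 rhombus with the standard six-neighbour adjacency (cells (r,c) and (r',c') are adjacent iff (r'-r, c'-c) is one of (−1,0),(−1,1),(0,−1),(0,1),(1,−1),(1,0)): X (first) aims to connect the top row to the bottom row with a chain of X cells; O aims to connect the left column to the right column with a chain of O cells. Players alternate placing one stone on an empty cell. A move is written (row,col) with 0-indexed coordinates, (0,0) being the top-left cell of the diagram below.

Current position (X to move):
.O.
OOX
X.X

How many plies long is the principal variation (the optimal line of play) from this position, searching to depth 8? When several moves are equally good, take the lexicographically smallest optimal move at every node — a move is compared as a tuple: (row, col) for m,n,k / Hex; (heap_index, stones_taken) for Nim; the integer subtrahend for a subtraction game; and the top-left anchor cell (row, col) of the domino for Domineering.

[.O./OOX/X.X] X move#1: (0,0):-1/XO./OOX/X.X, (0,2):+1/.OX/OOX/X.X*, (2,1):-1/.O./OOX/XXX
[.OX/OOX/X.X] end (terminal -1, O#2); searched .O./OOX/X.X to 8

PV length from [.O./OOX/X.X]: 1 ply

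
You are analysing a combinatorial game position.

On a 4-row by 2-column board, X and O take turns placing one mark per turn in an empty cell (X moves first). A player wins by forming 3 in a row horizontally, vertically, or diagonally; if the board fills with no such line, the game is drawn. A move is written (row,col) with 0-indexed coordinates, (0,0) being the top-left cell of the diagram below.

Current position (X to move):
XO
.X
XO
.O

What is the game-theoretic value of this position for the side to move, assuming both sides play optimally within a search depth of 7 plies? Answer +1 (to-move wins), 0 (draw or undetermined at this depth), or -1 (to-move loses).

[XO/.X/XO/.O] X move#1: (1,0):+1/XO/XX/XO/.O*, (3,0):+0/XO/.X/XO/XO
[XO/XX/XO/.O] end (terminal -1, O#2); searched XO/.X/XO/.O to 7

value(XO/.X/XO/.O, X) = +1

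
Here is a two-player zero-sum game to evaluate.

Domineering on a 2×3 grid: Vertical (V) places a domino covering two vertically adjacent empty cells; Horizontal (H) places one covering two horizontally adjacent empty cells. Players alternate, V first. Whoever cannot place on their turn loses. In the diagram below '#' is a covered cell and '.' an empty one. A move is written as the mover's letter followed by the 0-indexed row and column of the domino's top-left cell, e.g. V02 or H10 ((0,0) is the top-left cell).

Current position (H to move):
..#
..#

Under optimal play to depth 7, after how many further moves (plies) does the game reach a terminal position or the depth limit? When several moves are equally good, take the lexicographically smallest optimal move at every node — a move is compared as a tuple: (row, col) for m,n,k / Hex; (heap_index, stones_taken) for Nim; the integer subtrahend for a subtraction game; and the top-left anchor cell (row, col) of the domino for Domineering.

PV length from [..#/..#]: 1 ply

ply 1, H at ..#/..# | H00=+1→###/..#*; H10=+1→..#/###
ply 2: ###/..# is terminal -1 (V); from ..#/..# depth 7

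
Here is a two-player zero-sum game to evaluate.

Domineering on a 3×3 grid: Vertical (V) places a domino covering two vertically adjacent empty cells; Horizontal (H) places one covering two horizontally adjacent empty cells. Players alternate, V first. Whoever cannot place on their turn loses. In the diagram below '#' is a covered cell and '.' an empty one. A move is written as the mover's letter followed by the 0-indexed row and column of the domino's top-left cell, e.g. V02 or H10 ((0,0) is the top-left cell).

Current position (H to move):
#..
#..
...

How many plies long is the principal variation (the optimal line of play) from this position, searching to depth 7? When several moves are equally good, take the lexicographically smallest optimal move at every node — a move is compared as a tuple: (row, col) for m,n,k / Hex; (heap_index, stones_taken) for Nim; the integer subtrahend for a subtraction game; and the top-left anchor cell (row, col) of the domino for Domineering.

[#../#../...] H move#1: H01:-1/###/#../..., H11:+1/#../###/...*, H20:-1/#../#../##., H21:-1/#../#../.##
[#../###/...] end (terminal -1, V#2); searched #../#../... to 7

PV length from [#../#../...]: 1 ply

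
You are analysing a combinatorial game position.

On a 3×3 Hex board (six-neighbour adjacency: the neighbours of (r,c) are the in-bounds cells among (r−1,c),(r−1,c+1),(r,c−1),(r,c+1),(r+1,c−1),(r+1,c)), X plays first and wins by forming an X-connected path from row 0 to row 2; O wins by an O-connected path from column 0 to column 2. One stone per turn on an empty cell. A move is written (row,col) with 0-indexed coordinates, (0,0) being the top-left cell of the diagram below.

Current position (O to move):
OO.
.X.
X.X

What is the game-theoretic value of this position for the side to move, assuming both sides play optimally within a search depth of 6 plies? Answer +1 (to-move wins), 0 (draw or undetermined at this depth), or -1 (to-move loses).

[OO./.X./X.X] O move#1: (0,2):+1/OOO/.X./X.X*, (1,0):-1/OO./OX./X.X, (1,2):-1/OO./.XO/X.X, (2,1):-1/OO./.X./XOX
[OOO/.X./X.X] end (terminal -1, X#2); searched OO./.X./X.X to 6

value(OO./.X./X.X, O) = +1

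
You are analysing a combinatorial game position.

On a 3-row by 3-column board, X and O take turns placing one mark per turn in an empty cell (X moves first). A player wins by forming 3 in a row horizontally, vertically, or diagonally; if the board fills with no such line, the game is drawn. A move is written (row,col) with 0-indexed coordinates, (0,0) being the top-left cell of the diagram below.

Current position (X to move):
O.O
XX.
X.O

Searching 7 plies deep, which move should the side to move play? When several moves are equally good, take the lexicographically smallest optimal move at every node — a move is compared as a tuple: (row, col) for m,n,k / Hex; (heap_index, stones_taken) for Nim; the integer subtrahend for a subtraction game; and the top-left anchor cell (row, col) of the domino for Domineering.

X's best at [O.O/XX./X.O]: (1,2)

p1 X@[O.O/XX./X.O]: (0,1)[OXO/XX./X.O]-1 (1,2)[O.O/XXX/X.O]+1* (2,1)[O.O/XX./XXO]-1
p2 O@[O.O/XXX/X.O] terminal -1; root [O.O/XX./X.O] d7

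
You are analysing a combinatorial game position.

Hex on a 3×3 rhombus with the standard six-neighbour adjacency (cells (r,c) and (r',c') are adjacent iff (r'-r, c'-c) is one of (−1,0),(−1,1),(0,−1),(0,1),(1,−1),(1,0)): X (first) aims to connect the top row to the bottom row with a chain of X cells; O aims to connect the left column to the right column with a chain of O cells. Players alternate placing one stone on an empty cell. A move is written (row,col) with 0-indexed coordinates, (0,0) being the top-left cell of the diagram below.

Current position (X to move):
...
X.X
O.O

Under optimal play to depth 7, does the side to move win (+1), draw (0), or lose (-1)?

value(.../X.X/O.O, X) = +1

[.../X.X/O.O] X move#1: (0,0):-1/X../X.X/O.O, (0,1):-1/.X./X.X/O.O, (0,2):-1/..X/X.X/O.O, (1,1):-1/.../XXX/O.O, (2,1):+1/.../X.X/OXO*
[.../X.X/OXO] O move#2: (0,0):-1/O../X.X/OXO*, (0,1):-1/.O./X.X/OXO, (0,2):-1/..O/X.X/OXO, (1,1):-1/.../XOX/OXO
[O../X.X/OXO] X move#3: (0,1):+1/OX./X.X/OXO*, (0,2):+1/O.X/X.X/OXO, (1,1):+1/O../XXX/OXO
[OX./X.X/OXO] O move#4: (0,2):-1/OXO/X.X/OXO*, (1,1):-1/OX./XOX/OXO
[OXO/X.X/OXO] X move#5: (1,1):+1/OXO/XXX/OXO*
[OXO/XXX/OXO] end (terminal -1, O#6); searched .../X.X/O.O to 7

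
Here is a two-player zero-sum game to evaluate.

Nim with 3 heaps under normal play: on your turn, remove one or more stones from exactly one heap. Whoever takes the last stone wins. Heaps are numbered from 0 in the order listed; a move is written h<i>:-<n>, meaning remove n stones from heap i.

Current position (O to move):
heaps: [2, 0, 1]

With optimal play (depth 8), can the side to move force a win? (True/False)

[(2,0,1)] O move#1: h0:-1:+1/(1,0,1)*, h0:-2:-1/(0,0,1), h2:-1:-1/(2,0,0)
[(1,0,1)] X move#2: h0:-1:-1/(0,0,1)*, h2:-1:-1/(1,0,0)
[(0,0,1)] O move#3: h2:-1:+1/(0,0,0)*
[(0,0,0)] end (terminal -1, X#4); searched (2,0,1) to 8

O winning at [(2,0,1)]: True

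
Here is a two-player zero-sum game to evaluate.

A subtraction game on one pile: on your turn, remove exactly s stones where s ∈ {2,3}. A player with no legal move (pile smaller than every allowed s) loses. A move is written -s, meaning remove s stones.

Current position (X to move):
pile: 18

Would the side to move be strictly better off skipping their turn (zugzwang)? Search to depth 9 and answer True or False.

zugzwang(18, X) = False

ply 1, X at 18 | -2=+1→16*; -3=+1→15
ply 2, O at 16 | -2=-1→14*; -3=-1→13
ply 3, X at 14 | -2=-1→12; -3=+1→11*
ply 4, O at 11 | -2=-1→9*; -3=-1→8
ply 5, X at 9 | -2=-1→7; -3=+1→6*
ply 6, O at 6 | -2=-1→4*; -3=-1→3
ply 7, X at 4 | -2=-1→2; -3=+1→1*
ply 8: 1 is terminal -1 (O); from 18 depth 9
pass branch (O moves first from the same position):
  | ply 1, O at 18 | -2=+1→16*; -3=+1→15
  | ply 2, X at 16 | -2=-1→14*; -3=-1→13
  | ply 3, O at 14 | -2=-1→12; -3=+1→11*
  | ply 4, X at 11 | -2=-1→9*; -3=-1→8
  | ply 5, O at 9 | -2=-1→7; -3=+1→6*
  | ply 6, X at 6 | -2=-1→4*; -3=-1→3
  | ply 7, O at 4 | -2=-1→2; -3=+1→1*
  | ply 8: 1 is terminal -1 (X); from 18 depth 9
X moving scores +1; X passing scores -1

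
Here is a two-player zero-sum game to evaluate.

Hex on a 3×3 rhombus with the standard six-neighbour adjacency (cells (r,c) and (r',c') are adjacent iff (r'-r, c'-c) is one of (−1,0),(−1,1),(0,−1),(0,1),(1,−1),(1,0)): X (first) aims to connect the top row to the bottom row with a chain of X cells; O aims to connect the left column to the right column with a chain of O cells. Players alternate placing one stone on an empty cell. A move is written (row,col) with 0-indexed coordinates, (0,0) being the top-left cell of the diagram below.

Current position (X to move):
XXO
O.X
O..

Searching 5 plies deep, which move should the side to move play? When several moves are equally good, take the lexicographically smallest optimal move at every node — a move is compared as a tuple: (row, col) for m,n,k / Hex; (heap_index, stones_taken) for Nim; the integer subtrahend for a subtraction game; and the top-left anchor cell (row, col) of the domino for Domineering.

p1 X@[XXO/O.X/O..]: (1,1)[XXO/OXX/O..]+1* (2,1)[XXO/O.X/OX.]-1 (2,2)[XXO/O.X/O.X]-1
p2 O@[XXO/OXX/O..]: (2,1)[XXO/OXX/OO.]-1* (2,2)[XXO/OXX/O.O]-1
p3 X@[XXO/OXX/OO.]: (2,2)[XXO/OXX/OOX]+1*
p4 O@[XXO/OXX/OOX] terminal -1; root [XXO/O.X/O..] d5

X's best at [XXO/O.X/O..]: (1,1)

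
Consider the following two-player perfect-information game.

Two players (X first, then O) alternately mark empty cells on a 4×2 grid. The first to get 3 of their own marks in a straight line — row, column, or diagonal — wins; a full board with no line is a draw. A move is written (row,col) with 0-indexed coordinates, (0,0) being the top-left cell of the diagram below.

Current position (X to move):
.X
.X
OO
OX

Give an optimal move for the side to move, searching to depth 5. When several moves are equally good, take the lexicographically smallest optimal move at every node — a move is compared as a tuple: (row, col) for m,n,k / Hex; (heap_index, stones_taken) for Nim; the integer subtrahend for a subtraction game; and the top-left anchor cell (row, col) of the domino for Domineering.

X's best at [.X/.X/OO/OX]: (1,0)

ply 1, X at .X/.X/OO/OX | (0,0)=-1→XX/.X/OO/OX; (1,0)=+0→.X/XX/OO/OX*
ply 2, O at .X/XX/OO/OX | (0,0)=+0→OX/XX/OO/OX*
ply 3: OX/XX/OO/OX is terminal +0 (X); from .X/.X/OO/OX depth 5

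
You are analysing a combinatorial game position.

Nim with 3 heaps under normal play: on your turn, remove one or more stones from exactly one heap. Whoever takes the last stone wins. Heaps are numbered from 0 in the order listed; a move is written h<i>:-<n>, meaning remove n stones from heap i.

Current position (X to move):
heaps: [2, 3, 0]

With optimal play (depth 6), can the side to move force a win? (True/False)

p1 X@[(2,3,0)]: h0:-1[(1,3,0)]-1 h0:-2[(0,3,0)]-1 h1:-1[(2,2,0)]+1* h1:-2[(2,1,0)]-1 h1:-3[(2,0,0)]-1
p2 O@[(2,2,0)]: h0:-1[(1,2,0)]-1* h0:-2[(0,2,0)]-1 h1:-1[(2,1,0)]-1 h1:-2[(2,0,0)]-1
p3 X@[(1,2,0)]: h0:-1[(0,2,0)]-1 h1:-1[(1,1,0)]+1* h1:-2[(1,0,0)]-1
p4 O@[(1,1,0)]: h0:-1[(0,1,0)]-1* h1:-1[(1,0,0)]-1
p5 X@[(0,1,0)]: h1:-1[(0,0,0)]+1*
p6 O@[(0,0,0)] terminal -1; root [(2,3,0)] d6

X winning at [(2,3,0)]: True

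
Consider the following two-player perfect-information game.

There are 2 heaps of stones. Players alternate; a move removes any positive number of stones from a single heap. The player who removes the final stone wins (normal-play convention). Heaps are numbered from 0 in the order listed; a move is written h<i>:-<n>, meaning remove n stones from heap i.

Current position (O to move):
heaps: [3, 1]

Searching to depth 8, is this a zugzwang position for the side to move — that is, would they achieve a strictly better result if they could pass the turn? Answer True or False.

[(3,1)] O move#1: h0:-1:-1/(2,1), h0:-2:+1/(1,1)*, h0:-3:-1/(0,1), h1:-1:-1/(3,0)
[(1,1)] X move#2: h0:-1:-1/(0,1)*, h1:-1:-1/(1,0)
[(0,1)] O move#3: h1:-1:+1/(0,0)*
[(0,0)] end (terminal -1, X#4); searched (3,1) to 8
if O skipped the turn, X would face:
~ [(3,1)] X move#1: h0:-1:-1/(2,1), h0:-2:+1/(1,1)*, h0:-3:-1/(0,1), h1:-1:-1/(3,0)
~ [(1,1)] O move#2: h0:-1:-1/(0,1)*, h1:-1:-1/(1,0)
~ [(0,1)] X move#3: h1:-1:+1/(0,0)*
~ [(0,0)] end (terminal -1, O#4); searched (3,1) to 8
compare (O): move=+1 vs pass=-1

zugzwang((3,1), O) = False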